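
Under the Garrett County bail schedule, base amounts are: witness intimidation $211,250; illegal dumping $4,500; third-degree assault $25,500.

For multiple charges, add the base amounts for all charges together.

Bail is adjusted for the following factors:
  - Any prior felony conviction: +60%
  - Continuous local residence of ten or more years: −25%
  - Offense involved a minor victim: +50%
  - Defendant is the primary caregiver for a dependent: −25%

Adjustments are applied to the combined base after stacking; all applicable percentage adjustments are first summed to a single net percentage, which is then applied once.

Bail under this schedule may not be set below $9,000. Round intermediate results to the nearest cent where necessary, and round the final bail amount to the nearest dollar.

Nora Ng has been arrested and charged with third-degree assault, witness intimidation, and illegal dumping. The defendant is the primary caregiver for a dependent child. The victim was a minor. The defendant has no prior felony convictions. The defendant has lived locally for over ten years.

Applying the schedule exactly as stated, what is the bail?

$241,250

Base amounts from the schedule: third-degree assault $25,500; witness intimidation $211,250; illegal dumping $4,500.
Stacking rule: sum of all bases. $25,500 + $211,250 + $4,500 = $241,250.
Net percentage adjustment: −25% +50% −25% = +0%. $241,250 × 1 = $241,250.
$241,250 is at or above the $9,000 minimum.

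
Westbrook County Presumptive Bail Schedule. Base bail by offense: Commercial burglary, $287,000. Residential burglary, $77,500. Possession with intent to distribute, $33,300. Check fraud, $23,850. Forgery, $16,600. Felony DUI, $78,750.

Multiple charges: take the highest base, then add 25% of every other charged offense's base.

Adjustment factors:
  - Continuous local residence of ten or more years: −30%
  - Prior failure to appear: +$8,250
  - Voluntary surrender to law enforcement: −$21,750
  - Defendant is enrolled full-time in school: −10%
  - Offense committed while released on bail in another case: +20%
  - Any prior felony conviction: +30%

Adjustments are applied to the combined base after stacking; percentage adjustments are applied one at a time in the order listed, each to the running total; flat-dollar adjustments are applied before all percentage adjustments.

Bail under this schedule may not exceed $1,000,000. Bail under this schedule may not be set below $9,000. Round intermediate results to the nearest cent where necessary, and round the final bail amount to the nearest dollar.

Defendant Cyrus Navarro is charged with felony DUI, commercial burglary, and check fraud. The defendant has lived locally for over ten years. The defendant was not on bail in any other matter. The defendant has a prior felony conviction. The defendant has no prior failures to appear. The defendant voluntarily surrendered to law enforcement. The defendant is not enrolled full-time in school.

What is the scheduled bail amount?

Base amounts from the schedule: felony DUI $78,750; commercial burglary $287,000; check fraud $23,850.
Stacking rule: highest base plus 25% of each additional charge. Highest is commercial burglary at $287,000. Additional: $78,750 × 25% = $19,687.50; $23,850 × 25% = $5,962.50. Combined base = $287,000 + $25,650 = $312,650.
Voluntary surrender to law enforcement (−$21,750 flat): $312,650 − $21,750 = $290,900.
Continuous local residence of ten or more years (−30%): $290,900 × 0.7 = $203,630.
Any prior felony conviction (+30%): $203,630 × 1.3 = $264,719.
$264,719 is within the $1,000,000 maximum.
$264,719 is at or above the $9,000 minimum.

$264,719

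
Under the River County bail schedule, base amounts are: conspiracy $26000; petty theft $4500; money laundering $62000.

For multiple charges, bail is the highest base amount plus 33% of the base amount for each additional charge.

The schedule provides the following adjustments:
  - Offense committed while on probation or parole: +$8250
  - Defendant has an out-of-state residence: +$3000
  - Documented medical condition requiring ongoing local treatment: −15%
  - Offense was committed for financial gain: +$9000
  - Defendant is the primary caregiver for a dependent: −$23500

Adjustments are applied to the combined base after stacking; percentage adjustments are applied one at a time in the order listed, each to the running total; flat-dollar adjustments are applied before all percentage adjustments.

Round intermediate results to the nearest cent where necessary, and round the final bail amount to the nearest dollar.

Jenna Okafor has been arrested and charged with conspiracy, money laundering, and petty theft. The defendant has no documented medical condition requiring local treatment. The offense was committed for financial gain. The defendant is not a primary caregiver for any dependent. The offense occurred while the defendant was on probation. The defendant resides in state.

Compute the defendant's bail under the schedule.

Base amounts from the schedule: conspiracy $26000; money laundering $62000; petty theft $4500.
Stacking rule: highest base plus 33% of each additional charge. Highest is money laundering at $62000. Additional: $26000 × 33% = $8580; $4500 × 33% = $1485. Combined base = $62000 + $10065 = $72065.
Offense committed while on probation or parole (+$8250 flat): $72065 + $8250 = $80315.
Offense was committed for financial gain (+$9000 flat): $80315 + $9000 = $89315.

$89315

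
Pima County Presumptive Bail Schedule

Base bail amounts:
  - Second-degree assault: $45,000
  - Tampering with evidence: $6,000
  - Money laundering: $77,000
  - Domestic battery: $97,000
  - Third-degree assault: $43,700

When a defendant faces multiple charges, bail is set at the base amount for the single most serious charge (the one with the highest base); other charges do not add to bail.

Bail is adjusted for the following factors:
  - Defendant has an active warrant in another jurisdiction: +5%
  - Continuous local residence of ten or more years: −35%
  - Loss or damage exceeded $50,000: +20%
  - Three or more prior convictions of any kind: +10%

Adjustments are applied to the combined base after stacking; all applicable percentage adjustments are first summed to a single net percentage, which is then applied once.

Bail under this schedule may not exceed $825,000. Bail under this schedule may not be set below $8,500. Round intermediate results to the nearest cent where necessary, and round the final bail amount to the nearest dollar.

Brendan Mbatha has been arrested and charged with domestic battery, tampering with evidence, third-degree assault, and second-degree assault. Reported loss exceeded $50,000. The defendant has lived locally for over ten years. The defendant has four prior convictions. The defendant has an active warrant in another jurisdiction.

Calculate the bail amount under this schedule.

$97,000

Base amounts from the schedule: domestic battery $97,000; tampering with evidence $6,000; third-degree assault $43,700; second-degree assault $45,000.
Stacking rule: use the highest base only. Highest is domestic battery at $97,000. Combined base = $97,000.
Net percentage adjustment: +5% −35% +20% +10% = +0%. $97,000 × 1 = $97,000.
$97,000 is within the $825,000 maximum.
$97,000 is at or above the $8,500 minimum.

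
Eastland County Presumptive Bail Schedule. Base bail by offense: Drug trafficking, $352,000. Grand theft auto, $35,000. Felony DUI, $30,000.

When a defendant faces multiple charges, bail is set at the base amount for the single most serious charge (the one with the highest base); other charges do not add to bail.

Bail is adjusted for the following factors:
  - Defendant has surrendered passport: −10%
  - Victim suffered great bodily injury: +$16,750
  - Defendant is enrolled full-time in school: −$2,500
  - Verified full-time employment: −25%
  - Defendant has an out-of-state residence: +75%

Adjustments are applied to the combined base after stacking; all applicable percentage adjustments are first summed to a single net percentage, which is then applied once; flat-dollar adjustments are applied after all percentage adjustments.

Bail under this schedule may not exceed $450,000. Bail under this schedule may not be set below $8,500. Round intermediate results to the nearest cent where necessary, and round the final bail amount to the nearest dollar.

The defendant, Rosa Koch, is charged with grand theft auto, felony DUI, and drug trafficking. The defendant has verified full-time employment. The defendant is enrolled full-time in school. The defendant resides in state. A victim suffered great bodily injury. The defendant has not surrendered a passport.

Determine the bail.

$278,250

Base amounts from the schedule: grand theft auto $35,000; felony DUI $30,000; drug trafficking $352,000.
Stacking rule: use the highest base only. Highest is drug trafficking at $352,000. Combined base = $352,000.
Verified full-time employment (−25%): $352,000 × 0.75 = $264,000.
Victim suffered great bodily injury (+$16,750 flat): $264,000 + $16,750 = $280,750.
Defendant is enrolled full-time in school (−$2,500 flat): $280,750 − $2,500 = $278,250.
$278,250 is within the $450,000 maximum.
$278,250 is at or above the $8,500 minimum.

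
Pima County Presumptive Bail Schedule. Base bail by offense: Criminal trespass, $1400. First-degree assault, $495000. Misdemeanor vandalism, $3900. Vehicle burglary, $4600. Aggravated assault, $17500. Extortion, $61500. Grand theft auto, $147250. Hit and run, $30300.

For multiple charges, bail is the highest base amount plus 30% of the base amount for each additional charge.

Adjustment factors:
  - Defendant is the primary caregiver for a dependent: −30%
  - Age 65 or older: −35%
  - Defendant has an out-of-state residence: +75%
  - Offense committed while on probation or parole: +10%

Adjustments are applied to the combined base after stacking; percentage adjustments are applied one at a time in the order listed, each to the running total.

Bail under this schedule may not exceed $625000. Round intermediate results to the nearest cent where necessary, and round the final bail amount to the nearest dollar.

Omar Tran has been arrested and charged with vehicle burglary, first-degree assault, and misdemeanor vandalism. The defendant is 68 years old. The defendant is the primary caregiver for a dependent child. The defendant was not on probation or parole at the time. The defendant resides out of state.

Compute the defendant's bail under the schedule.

$396174

Base amounts from the schedule: vehicle burglary $4600; first-degree assault $495000; misdemeanor vandalism $3900.
Stacking rule: highest base plus 30% of each additional charge. Highest is first-degree assault at $495000. Additional: $4600 × 30% = $1380; $3900 × 30% = $1170. Combined base = $495000 + $2550 = $497550.
Defendant is the primary caregiver for a dependent (−30%): $497550 × 0.7 = $348285.
Age 65 or older (−35%): $348285 × 0.65 = $226385.25.
Defendant has an out-of-state residence (+75%): $226385.25 × 1.75 = $396174.19.
$396174.19 is within the $625000 maximum.
Rounded to the nearest dollar: $396174.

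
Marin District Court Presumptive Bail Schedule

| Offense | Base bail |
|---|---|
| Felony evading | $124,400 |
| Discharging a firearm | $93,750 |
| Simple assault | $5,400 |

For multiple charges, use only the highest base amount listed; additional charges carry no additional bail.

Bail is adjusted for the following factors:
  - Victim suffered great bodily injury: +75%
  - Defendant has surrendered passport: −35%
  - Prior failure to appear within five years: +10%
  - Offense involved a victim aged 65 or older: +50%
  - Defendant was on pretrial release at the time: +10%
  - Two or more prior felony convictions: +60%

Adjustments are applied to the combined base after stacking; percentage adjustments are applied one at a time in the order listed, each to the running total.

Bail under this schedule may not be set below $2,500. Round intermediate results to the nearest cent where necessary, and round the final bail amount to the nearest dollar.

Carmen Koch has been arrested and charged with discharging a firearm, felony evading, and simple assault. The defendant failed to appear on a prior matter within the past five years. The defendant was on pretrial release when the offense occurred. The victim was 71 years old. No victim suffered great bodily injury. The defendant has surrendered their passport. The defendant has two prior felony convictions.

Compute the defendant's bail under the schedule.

$234,817

Base amounts from the schedule: discharging a firearm $93,750; felony evading $124,400; simple assault $5,400.
Stacking rule: use the highest base only. Highest is felony evading at $124,400. Combined base = $124,400.
Defendant has surrendered passport (−35%): $124,400 × 0.65 = $80,860.
Prior failure to appear within five years (+10%): $80,860 × 1.1 = $88,946.
Offense involved a victim aged 65 or older (+50%): $88,946 × 1.5 = $133,419.
Defendant was on pretrial release at the time (+10%): $133,419 × 1.1 = $146,760.90.
Two or more prior felony convictions (+60%): $146,760.90 × 1.6 = $234,817.44.
$234,817.44 is at or above the $2,500 minimum.
Rounded to the nearest dollar: $234,817.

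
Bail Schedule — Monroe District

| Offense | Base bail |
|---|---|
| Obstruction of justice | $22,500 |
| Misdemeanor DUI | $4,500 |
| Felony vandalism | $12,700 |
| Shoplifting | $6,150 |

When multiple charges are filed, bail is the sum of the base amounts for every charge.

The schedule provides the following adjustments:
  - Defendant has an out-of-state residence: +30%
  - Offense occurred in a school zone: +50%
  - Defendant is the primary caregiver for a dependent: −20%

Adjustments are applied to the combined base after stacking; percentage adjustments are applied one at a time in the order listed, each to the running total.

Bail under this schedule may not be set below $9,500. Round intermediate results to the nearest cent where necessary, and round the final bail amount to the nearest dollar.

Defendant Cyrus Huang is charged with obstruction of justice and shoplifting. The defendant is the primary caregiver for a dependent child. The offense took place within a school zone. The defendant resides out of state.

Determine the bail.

Base amounts from the schedule: obstruction of justice $22,500; shoplifting $6,150.
Stacking rule: sum of all bases. $22,500 + $6,150 = $28,650.
Defendant has an out-of-state residence (+30%): $28,650 × 1.3 = $37,245.
Offense occurred in a school zone (+50%): $37,245 × 1.5 = $55,867.50.
Defendant is the primary caregiver for a dependent (−20%): $55,867.50 × 0.8 = $44,694.
$44,694 is at or above the $9,500 minimum.

$44,694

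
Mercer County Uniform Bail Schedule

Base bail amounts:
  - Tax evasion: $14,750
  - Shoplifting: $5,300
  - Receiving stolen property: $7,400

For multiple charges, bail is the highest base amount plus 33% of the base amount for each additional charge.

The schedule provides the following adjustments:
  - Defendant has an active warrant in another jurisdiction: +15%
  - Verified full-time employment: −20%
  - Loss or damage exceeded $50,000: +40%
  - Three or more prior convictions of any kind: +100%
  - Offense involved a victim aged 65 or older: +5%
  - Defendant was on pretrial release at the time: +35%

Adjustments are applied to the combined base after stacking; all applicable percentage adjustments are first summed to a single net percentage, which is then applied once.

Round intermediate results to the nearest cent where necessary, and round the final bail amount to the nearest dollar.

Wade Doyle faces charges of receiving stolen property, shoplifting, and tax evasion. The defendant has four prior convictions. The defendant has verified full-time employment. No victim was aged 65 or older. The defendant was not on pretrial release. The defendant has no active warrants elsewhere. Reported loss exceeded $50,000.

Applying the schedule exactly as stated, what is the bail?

Base amounts from the schedule: receiving stolen property $7,400; shoplifting $5,300; tax evasion $14,750.
Stacking rule: highest base plus 33% of each additional charge. Highest is tax evasion at $14,750. Additional: $7,400 × 33% = $2,442; $5,300 × 33% = $1,749. Combined base = $14,750 + $4,191 = $18,941.
Net percentage adjustment: −20% +40% +100% = +120%. $18,941 × 2.2 = $41,670.20.
Rounded to the nearest dollar: $41,670.

$41,670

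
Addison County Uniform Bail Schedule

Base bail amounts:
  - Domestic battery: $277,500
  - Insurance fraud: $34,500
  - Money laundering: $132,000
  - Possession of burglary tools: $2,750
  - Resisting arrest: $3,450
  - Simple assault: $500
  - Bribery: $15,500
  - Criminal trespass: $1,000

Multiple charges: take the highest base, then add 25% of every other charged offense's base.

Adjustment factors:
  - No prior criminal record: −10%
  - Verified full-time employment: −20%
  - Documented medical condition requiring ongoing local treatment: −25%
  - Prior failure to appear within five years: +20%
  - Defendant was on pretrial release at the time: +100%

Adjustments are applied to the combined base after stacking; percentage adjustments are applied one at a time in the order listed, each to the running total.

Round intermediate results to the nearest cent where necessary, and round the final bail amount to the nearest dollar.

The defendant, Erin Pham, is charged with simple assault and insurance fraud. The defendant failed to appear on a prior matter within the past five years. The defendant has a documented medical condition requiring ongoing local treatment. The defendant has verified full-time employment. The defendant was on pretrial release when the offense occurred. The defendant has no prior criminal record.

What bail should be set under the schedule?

$44,874

Base amounts from the schedule: simple assault $500; insurance fraud $34,500.
Stacking rule: highest base plus 25% of each additional charge. Highest is insurance fraud at $34,500. Additional: $500 × 25% = $125. Combined base = $34,500 + $125 = $34,625.
No prior criminal record (−10%): $34,625 × 0.9 = $31,162.50.
Verified full-time employment (−20%): $31,162.50 × 0.8 = $24,930.
Documented medical condition requiring ongoing local treatment (−25%): $24,930 × 0.75 = $18,697.50.
Prior failure to appear within five years (+20%): $18,697.50 × 1.2 = $22,437.
Defendant was on pretrial release at the time (+100%): $22,437 × 2 = $44,874.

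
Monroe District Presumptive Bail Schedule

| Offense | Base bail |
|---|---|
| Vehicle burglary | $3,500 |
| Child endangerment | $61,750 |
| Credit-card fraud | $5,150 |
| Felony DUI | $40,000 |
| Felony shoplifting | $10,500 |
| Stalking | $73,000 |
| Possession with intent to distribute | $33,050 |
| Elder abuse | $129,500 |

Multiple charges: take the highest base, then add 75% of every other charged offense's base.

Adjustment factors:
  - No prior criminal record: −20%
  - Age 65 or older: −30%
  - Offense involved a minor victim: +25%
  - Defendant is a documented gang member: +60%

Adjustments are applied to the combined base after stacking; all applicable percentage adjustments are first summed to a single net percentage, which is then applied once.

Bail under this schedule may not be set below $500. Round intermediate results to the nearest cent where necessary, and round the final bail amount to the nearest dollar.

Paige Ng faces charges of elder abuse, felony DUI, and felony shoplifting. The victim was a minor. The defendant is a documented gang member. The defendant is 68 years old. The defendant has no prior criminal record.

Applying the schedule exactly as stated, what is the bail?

$225,956

Base amounts from the schedule: elder abuse $129,500; felony DUI $40,000; felony shoplifting $10,500.
Stacking rule: highest base plus 75% of each additional charge. Highest is elder abuse at $129,500. Additional: $40,000 × 75% = $30,000; $10,500 × 75% = $7,875. Combined base = $129,500 + $37,875 = $167,375.
Net percentage adjustment: −20% −30% +25% +60% = +35%. $167,375 × 1.35 = $225,956.25.
$225,956.25 is at or above the $500 minimum.
Rounded to the nearest dollar: $225,956.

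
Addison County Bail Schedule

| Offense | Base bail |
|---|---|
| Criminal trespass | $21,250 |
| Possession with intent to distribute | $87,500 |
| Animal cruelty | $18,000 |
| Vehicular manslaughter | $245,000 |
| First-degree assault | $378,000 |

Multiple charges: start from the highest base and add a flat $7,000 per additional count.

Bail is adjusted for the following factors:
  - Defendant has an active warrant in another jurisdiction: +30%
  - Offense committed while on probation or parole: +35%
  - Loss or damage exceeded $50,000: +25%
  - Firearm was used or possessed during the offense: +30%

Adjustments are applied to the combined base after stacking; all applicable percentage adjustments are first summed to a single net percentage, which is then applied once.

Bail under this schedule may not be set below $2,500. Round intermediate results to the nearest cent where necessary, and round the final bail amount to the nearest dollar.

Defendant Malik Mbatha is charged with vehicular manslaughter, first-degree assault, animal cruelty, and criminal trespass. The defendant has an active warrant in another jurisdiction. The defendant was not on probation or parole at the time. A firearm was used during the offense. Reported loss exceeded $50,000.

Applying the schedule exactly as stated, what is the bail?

Base amounts from the schedule: vehicular manslaughter $245,000; first-degree assault $378,000; animal cruelty $18,000; criminal trespass $21,250.
Stacking rule: highest base plus $7,000 per additional charge. Highest is first-degree assault at $378,000; 3 additional charges → +$21,000. Combined base = $399,000.
Net percentage adjustment: +30% +25% +30% = +85%. $399,000 × 1.85 = $738,150.
$738,150 is at or above the $2,500 minimum.

$738,150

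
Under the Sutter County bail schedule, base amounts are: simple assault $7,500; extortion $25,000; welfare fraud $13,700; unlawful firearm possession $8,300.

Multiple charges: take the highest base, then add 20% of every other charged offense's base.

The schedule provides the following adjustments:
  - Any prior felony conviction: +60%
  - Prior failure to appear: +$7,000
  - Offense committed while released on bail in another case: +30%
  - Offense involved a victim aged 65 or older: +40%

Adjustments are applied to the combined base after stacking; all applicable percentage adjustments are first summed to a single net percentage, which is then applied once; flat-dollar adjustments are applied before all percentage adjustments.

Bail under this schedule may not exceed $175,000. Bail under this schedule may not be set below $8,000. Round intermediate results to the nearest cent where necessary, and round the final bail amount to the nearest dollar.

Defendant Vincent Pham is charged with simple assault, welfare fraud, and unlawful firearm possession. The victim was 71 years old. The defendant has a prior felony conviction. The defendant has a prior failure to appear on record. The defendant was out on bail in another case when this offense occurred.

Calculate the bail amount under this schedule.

Base amounts from the schedule: simple assault $7,500; welfare fraud $13,700; unlawful firearm possession $8,300.
Stacking rule: highest base plus 20% of each additional charge. Highest is welfare fraud at $13,700. Additional: $7,500 × 20% = $1,500; $8,300 × 20% = $1,660. Combined base = $13,700 + $3,160 = $16,860.
Prior failure to appear (+$7,000 flat): $16,860 + $7,000 = $23,860.
Net percentage adjustment: +60% +30% +40% = +130%. $23,860 × 2.3 = $54,878.
$54,878 is within the $175,000 maximum.
$54,878 is at or above the $8,000 minimum.

$54,878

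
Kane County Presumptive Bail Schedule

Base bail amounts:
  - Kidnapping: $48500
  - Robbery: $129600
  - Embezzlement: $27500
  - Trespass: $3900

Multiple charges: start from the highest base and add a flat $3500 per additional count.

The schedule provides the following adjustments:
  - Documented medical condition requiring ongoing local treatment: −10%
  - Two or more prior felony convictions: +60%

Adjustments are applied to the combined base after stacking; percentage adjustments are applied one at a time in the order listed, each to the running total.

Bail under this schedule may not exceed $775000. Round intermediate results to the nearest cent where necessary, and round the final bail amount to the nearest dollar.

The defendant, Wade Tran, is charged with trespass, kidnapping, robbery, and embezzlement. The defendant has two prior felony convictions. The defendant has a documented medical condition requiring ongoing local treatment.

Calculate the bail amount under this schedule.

$201744

Base amounts from the schedule: trespass $3900; kidnapping $48500; robbery $129600; embezzlement $27500.
Stacking rule: highest base plus $3500 per additional charge. Highest is robbery at $129600; 3 additional charges → +$10500. Combined base = $140100.
Documented medical condition requiring ongoing local treatment (−10%): $140100 × 0.9 = $126090.
Two or more prior felony convictions (+60%): $126090 × 1.6 = $201744.
$201744 is within the $775000 maximum.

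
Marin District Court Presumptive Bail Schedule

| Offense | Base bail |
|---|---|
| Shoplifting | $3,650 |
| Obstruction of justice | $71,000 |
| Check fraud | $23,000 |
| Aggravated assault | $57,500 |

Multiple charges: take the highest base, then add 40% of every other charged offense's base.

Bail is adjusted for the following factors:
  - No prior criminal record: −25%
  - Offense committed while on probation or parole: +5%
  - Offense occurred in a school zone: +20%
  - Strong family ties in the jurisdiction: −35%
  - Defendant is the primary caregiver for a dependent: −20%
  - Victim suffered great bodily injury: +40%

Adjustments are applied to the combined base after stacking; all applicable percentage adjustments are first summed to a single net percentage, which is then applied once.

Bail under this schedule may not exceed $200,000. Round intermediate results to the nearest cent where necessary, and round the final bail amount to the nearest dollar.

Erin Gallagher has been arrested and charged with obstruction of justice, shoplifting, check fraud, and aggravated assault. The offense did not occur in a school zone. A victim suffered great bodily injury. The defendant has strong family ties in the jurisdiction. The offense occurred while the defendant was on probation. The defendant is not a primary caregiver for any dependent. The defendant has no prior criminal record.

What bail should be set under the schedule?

$88,961

Base amounts from the schedule: obstruction of justice $71,000; shoplifting $3,650; check fraud $23,000; aggravated assault $57,500.
Stacking rule: highest base plus 40% of each additional charge. Highest is obstruction of justice at $71,000. Additional: $3,650 × 40% = $1,460; $23,000 × 40% = $9,200; $57,500 × 40% = $23,000. Combined base = $71,000 + $33,660 = $104,660.
Net percentage adjustment: −25% +5% −35% +40% = −15%. $104,660 × 0.85 = $88,961.
$88,961 is within the $200,000 maximum.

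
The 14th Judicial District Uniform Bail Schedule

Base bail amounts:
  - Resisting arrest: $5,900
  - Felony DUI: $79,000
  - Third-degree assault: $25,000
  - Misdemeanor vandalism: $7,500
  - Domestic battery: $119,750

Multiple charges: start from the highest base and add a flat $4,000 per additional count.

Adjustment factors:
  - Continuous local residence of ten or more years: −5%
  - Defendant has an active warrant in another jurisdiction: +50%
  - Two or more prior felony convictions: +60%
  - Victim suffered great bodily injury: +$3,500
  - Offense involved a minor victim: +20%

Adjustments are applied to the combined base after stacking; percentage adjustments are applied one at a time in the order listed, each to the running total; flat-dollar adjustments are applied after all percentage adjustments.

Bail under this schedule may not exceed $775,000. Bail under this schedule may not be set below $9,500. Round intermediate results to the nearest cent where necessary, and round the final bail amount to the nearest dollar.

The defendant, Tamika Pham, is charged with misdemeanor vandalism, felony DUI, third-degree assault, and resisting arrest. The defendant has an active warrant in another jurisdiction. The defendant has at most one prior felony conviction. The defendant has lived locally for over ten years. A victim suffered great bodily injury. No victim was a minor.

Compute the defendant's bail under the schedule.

$133,175

Base amounts from the schedule: misdemeanor vandalism $7,500; felony DUI $79,000; third-degree assault $25,000; resisting arrest $5,900.
Stacking rule: highest base plus $4,000 per additional charge. Highest is felony DUI at $79,000; 3 additional charges → +$12,000. Combined base = $91,000.
Continuous local residence of ten or more years (−5%): $91,000 × 0.95 = $86,450.
Defendant has an active warrant in another jurisdiction (+50%): $86,450 × 1.5 = $129,675.
Victim suffered great bodily injury (+$3,500 flat): $129,675 + $3,500 = $133,175.
$133,175 is within the $775,000 maximum.
$133,175 is at or above the $9,500 minimum.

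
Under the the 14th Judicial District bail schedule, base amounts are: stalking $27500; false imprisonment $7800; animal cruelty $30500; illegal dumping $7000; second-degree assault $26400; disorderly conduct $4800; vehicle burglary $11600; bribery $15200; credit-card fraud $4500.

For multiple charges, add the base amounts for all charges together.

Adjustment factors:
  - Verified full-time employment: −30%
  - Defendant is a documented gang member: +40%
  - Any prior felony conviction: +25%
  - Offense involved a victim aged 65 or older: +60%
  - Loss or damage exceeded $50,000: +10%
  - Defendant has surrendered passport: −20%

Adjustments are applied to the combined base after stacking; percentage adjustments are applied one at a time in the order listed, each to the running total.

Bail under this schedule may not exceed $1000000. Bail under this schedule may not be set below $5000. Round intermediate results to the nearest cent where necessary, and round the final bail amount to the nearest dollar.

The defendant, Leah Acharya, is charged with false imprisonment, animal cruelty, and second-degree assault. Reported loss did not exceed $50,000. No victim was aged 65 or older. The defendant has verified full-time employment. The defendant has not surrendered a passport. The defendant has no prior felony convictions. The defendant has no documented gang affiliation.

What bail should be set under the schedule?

$45290

Base amounts from the schedule: false imprisonment $7800; animal cruelty $30500; second-degree assault $26400.
Stacking rule: sum of all bases. $7800 + $30500 + $26400 = $64700.
Verified full-time employment (−30%): $64700 × 0.7 = $45290.
$45290 is within the $1000000 maximum.
$45290 is at or above the $5000 minimum.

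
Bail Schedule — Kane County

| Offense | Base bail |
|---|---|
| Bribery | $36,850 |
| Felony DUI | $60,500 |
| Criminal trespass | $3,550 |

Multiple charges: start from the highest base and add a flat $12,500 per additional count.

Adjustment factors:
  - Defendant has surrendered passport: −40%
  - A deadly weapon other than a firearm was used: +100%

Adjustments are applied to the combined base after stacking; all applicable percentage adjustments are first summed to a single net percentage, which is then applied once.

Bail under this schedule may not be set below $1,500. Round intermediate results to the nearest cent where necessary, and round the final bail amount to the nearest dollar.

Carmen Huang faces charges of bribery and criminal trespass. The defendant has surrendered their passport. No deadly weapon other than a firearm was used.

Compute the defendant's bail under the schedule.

$29,610

Base amounts from the schedule: bribery $36,850; criminal trespass $3,550.
Stacking rule: highest base plus $12,500 per additional charge. Highest is bribery at $36,850; 1 additional charge → +$12,500. Combined base = $49,350.
Defendant has surrendered passport (−40%): $49,350 × 0.6 = $29,610.
$29,610 is at or above the $1,500 minimum.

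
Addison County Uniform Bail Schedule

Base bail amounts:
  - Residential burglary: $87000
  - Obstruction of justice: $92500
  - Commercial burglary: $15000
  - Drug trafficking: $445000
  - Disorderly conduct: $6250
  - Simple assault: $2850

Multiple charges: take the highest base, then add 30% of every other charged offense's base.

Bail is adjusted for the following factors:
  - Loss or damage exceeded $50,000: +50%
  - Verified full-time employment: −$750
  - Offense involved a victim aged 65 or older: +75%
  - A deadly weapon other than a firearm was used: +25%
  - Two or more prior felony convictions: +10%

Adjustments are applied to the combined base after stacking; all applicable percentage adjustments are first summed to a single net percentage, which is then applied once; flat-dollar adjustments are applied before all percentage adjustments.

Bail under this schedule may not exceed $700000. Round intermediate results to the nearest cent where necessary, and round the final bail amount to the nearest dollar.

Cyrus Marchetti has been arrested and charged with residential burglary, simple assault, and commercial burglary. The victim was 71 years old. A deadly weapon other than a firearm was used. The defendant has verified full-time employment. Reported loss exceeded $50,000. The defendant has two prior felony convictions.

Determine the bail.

Base amounts from the schedule: residential burglary $87000; simple assault $2850; commercial burglary $15000.
Stacking rule: highest base plus 30% of each additional charge. Highest is residential burglary at $87000. Additional: $2850 × 30% = $855; $15000 × 30% = $4500. Combined base = $87000 + $5355 = $92355.
Verified full-time employment (−$750 flat): $92355 − $750 = $91605.
Net percentage adjustment: +50% +75% +25% +10% = +160%. $91605 × 2.6 = $238173.
$238173 is within the $700000 maximum.

$238173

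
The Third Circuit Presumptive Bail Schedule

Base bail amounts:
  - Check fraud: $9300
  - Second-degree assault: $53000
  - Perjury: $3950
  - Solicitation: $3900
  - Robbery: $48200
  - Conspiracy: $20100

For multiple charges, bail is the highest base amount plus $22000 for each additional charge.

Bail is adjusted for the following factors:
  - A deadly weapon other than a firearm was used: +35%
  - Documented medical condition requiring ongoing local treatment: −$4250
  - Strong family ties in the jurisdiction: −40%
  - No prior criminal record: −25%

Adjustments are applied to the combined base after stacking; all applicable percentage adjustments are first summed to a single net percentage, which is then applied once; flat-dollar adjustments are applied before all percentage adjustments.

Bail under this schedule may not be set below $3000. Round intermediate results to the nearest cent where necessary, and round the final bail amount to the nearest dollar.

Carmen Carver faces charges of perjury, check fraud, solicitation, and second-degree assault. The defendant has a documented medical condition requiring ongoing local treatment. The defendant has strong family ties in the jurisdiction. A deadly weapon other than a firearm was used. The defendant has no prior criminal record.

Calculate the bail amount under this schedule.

Base amounts from the schedule: perjury $3950; check fraud $9300; solicitation $3900; second-degree assault $53000.
Stacking rule: highest base plus $22000 per additional charge. Highest is second-degree assault at $53000; 3 additional charges → +$66000. Combined base = $119000.
Documented medical condition requiring ongoing local treatment (−$4250 flat): $119000 − $4250 = $114750.
Net percentage adjustment: +35% −40% −25% = −30%. $114750 × 0.7 = $80325.
$80325 is at or above the $3000 minimum.

$80325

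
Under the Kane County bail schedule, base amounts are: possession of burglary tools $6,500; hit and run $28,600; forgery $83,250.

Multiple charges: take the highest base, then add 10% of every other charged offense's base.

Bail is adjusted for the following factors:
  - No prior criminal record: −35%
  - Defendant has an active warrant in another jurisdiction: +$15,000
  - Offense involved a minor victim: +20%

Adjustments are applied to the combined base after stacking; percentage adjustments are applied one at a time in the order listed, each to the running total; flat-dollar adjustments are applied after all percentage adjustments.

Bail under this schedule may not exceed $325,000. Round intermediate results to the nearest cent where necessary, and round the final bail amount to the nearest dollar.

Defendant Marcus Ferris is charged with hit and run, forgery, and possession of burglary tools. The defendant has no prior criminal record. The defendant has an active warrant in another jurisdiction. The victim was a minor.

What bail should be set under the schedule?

Base amounts from the schedule: hit and run $28,600; forgery $83,250; possession of burglary tools $6,500.
Stacking rule: highest base plus 10% of each additional charge. Highest is forgery at $83,250. Additional: $28,600 × 10% = $2,860; $6,500 × 10% = $650. Combined base = $83,250 + $3,510 = $86,760.
No prior criminal record (−35%): $86,760 × 0.65 = $56,394.
Offense involved a minor victim (+20%): $56,394 × 1.2 = $67,672.80.
Defendant has an active warrant in another jurisdiction (+$15,000 flat): $67,672.80 + $15,000 = $82,672.80.
$82,672.80 is within the $325,000 maximum.
Rounded to the nearest dollar: $82,673.

$82,673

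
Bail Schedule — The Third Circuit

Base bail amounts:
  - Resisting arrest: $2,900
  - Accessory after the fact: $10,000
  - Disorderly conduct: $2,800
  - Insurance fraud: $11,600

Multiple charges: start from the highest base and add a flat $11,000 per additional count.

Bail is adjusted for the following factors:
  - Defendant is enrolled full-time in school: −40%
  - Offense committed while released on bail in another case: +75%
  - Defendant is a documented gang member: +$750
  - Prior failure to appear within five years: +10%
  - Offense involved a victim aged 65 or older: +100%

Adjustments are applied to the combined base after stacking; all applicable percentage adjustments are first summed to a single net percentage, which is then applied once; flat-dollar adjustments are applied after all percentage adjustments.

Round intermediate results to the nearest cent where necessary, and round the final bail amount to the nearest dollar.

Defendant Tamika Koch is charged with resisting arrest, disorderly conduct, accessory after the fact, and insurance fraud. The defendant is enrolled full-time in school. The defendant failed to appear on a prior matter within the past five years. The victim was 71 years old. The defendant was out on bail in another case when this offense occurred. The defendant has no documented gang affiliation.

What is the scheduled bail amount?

Base amounts from the schedule: resisting arrest $2,900; disorderly conduct $2,800; accessory after the fact $10,000; insurance fraud $11,600.
Stacking rule: highest base plus $11,000 per additional charge. Highest is insurance fraud at $11,600; 3 additional charges → +$33,000. Combined base = $44,600.
Net percentage adjustment: −40% +75% +10% +100% = +145%. $44,600 × 2.45 = $109,270.

$109,270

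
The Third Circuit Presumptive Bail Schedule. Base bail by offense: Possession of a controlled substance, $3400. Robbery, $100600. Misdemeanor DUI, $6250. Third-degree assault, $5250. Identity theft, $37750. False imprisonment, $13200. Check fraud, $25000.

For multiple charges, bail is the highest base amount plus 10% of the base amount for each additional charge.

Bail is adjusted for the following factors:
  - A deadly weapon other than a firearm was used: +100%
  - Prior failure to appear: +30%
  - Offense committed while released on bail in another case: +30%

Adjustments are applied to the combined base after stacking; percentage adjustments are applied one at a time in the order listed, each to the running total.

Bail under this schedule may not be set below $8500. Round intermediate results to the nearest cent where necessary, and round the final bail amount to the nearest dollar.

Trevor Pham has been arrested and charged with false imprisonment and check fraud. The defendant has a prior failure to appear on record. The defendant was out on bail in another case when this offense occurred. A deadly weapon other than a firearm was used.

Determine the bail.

$88962

Base amounts from the schedule: false imprisonment $13200; check fraud $25000.
Stacking rule: highest base plus 10% of each additional charge. Highest is check fraud at $25000. Additional: $13200 × 10% = $1320. Combined base = $25000 + $1320 = $26320.
A deadly weapon other than a firearm was used (+100%): $26320 × 2 = $52640.
Prior failure to appear (+30%): $52640 × 1.3 = $68432.
Offense committed while released on bail in another case (+30%): $68432 × 1.3 = $88961.60.
$88961.60 is at or above the $8500 minimum.
Rounded to the nearest dollar: $88962.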